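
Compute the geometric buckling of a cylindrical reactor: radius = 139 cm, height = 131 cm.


B^2 = (2.405/R)^2 + (pi/H)^2
B^2 = (2.405/139)^2 + (pi/131)^2
B^2 = 8.7448e-04 /cm^2

8.7448e-04


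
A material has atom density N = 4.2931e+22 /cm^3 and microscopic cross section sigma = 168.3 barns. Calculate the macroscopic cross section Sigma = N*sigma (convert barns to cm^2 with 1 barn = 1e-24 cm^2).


Sigma = N * sigma_barns * 1e-24
Sigma = 4.2931e+22 * 168.3 * 1e-24
Sigma = 7.2253 /cm

7.2253


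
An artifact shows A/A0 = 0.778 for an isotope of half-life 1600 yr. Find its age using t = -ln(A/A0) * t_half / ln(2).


lambda = ln(2) / t_half = ln(2) / 1600 = 4.332170e-04 /yr
t = -ln(A/A0) / lambda
t = -ln(0.778) / 4.332170e-04
t = 579.45 yr

579.45


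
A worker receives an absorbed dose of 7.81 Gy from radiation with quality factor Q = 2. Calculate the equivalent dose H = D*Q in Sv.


H = D * Q
H = 7.81 * 2
H = 15.620 Sv

15.620


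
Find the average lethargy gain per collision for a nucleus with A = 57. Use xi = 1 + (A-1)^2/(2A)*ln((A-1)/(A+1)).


xi = 1 + (A-1)^2/(2A) * ln((A-1)/(A+1))
xi = 1 + (57-1)^2/(2*57) * ln((57-1)/(57 +1))
xi = 0.034681

0.034681


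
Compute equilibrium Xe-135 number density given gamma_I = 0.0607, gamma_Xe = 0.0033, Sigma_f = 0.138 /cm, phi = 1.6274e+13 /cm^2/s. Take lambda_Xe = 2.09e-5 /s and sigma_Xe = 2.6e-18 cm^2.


Xe_eq = (gamma_I + gamma_Xe) * Sigma_f * phi / (lambda_Xe + sigma_Xe * phi)
Numerator = (0.0607 + 0.0033) * 0.138 * 1.6274e+13 = 1.437320e+11
Denominator = 2.09e-5 + 2.6e-18 * 1.6274e+13 = 6.321240e-05
Xe_eq = 1.437320e+11 / 6.321240e-05 = 2.2738e+15 /cm^3

2.2738e+15


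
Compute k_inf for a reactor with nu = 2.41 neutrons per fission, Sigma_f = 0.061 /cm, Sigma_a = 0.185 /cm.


k_inf = nu * Sigma_f / Sigma_a
k_inf = 2.41 * 0.061 / 0.185
k_inf = 0.79465

0.79465


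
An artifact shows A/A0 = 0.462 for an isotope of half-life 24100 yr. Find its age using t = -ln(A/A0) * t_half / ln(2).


lambda = ln(2) / t_half = ln(2) / 24100 = 2.876129e-05 /yr
t = -ln(A/A0) / lambda
t = -ln(0.462) / 2.876129e-05
t = 26848 yr

26848


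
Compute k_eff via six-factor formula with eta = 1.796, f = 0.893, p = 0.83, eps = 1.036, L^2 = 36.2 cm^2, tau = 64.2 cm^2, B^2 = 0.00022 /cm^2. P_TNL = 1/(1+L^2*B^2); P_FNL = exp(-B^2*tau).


k_inf = eta*f*p*eps = 1.796*0.893*0.83*1.036 = 1.379100
P_TNL = 1/(1 + L^2*B^2) = 1/(1 + 36.2*0.00022) = 0.9920989
P_FNL = exp(-B^2*tau) = exp(-0.00022*64.2) = 0.9859753
k_eff = k_inf * P_TNL * P_FNL = 1.379100 * 0.9920989 * 0.9859753
k_eff = 1.3490

1.3490


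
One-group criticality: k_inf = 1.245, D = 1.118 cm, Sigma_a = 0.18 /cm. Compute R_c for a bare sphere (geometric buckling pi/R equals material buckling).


L^2 = D / Sigma_a = 1.118 / 0.18 = 6.211111 cm^2
B_m^2 = (k_inf - 1) / L^2 = (1.245 - 1) / 6.211111 = 0.03944544 /cm^2
For a bare sphere: B_g = pi/R, so R_c = pi / sqrt(B_m^2)
R_c = pi / sqrt(0.03944544) = 15.818 cm

15.818


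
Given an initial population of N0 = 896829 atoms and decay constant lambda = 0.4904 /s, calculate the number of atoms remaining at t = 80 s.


N = N0 * exp(-lambda * t)
N = 896829 * exp(-0.4904 * 80)
N = 8.2124e-12

8.2124e-12


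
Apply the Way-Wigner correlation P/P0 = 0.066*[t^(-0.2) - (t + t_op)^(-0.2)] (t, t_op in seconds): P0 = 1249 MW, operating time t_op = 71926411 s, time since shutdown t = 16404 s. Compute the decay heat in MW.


P/P0 = 0.066 * [t^(-0.2) - (t + t_op)^(-0.2)]
P/P0 = 0.066 * [16404^(-0.2) - (16404 + 71926411)^(-0.2)]
P/P0 = 0.066 * [0.1435523 - 0.02682888] = 0.007703746
P = 1249 * 0.007703746 = 9.6220 MW

9.6220


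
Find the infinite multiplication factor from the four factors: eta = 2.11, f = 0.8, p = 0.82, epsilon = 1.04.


k_inf = eta * f * p * epsilon
k_inf = 2.11 * 0.8 * 0.82 * 1.04
k_inf = 1.4395

1.4395


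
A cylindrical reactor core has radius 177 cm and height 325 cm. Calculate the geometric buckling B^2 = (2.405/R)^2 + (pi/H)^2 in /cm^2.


B^2 = (2.405/R)^2 + (pi/H)^2
B^2 = (2.405/177)^2 + (pi/325)^2
B^2 = 2.7806e-04 /cm^2

2.7806e-04


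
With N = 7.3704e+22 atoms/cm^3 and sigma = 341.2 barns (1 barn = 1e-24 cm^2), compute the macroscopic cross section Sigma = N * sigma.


Sigma = N * sigma_barns * 1e-24
Sigma = 7.3704e+22 * 341.2 * 1e-24
Sigma = 25.148 /cm

25.148


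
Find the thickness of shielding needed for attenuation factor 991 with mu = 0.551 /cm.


x = ln(factor) / mu
x = ln(991) / 0.551
x = 12.520 cm

12.520


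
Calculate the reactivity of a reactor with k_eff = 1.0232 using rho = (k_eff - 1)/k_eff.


rho = (k_eff - 1) / k_eff
rho = (1.0232 - 1) / 1.0232
rho = 0.022674

0.022674


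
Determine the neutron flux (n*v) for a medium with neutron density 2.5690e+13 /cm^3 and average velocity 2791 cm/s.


phi = n * v
phi = 2.5690e+13 * 2791
phi = 7.1701e+16 /cm^2/s

7.1701e+16


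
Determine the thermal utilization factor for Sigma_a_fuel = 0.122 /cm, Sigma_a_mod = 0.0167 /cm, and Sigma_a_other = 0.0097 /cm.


f = Sigma_a_fuel / (Sigma_a_fuel + Sigma_a_mod + Sigma_a_other)
f = 0.122 / (0.122 + 0.0167 + 0.0097)
f = 0.82210

0.82210


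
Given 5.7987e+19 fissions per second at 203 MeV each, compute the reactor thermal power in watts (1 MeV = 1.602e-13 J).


P = fission_rate * E_MeV * 1.602e-13
P = 5.7987e+19 * 203 * 1.602e-13
P = 1.8858e+09 W

1.8858e+09


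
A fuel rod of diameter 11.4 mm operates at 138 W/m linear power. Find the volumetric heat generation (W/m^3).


r = D / 2 / 1000 = 11.4 / 2 / 1000 = 0.0057 m
q''' = q' / (pi * r^2)
q''' = 138 / (pi * 0.0057^2)
q''' = 1.3520e+06 W/m^3

1.3520e+06


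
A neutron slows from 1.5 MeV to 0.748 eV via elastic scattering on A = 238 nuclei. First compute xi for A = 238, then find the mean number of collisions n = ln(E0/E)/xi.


xi = 1 + (A-1)^2/(2A)*ln((A-1)/(A+1)) = 0.008379872 (for A = 238)
n = ln(E0/E) / xi
n = ln(1.5e6 / 0.748) / 0.008379872
n = ln(2.005348e+06) / 0.008379872 = 1731.7

1731.7


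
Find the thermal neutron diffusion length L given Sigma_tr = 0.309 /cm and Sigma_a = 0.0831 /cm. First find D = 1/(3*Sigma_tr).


D = 1 / (3 * Sigma_tr) = 1 / (3 * 0.309) = 1.078749 cm
L = sqrt(D / Sigma_a)
L = sqrt(1.078749 / 0.0831)
L = 3.6030 cm

3.6030


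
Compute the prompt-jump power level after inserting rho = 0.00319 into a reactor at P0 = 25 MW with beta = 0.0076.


P1/P0 = beta / (beta - rho)
P1/P0 = 0.0076 / (0.0076 - 0.00319) = 1.723356
P1 = 25 * 1.723356 = 43.084 MW

43.084


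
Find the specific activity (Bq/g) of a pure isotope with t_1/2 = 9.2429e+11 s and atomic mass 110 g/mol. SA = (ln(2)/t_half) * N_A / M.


lambda = ln(2) / t_half = ln(2) / 9.2429e+11 = 7.499239e-13 /s
SA = lambda * N_A / M
SA = 7.499239e-13 * 6.022e23 / 110
SA = 4.1055e+09 Bq/g

4.1055e+09


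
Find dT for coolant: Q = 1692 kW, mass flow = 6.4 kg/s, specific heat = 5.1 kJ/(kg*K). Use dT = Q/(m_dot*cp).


dT = Q / (m_dot * cp)
dT = 1692 / (6.4 * 5.1)
dT = 51.838 C

51.838


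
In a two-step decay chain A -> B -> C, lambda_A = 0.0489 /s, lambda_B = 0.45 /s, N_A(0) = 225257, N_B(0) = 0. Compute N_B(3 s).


N_B(t) = lambda_A * N_A0 / (lambda_B - lambda_A) * [exp(-lambda_A*t) - exp(-lambda_B*t)]
exp(-0.0489*3) = 0.8635530; exp(-0.45*3) = 0.2592403
N_B = 0.0489 * 225257 / (0.45 - 0.0489) * (0.8635530 - 0.2592403)
N_B = 16596

16596


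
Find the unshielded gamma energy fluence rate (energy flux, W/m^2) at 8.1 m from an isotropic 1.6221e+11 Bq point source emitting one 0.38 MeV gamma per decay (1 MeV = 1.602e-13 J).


psi = A * E * 1.602e-13 / (4*pi*r^2)
psi = 1.6221e+11 * 0.38 * 1.602e-13 / (4*pi*8.1^2)
psi = 1.1977e-05 W/m^2

1.1977e-05


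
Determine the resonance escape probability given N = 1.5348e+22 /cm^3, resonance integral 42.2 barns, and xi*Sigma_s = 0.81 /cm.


p = exp(-N * I * 1e-24 / (xi*Sigma_s))
p = exp(-1.5348e+22 * 42.2 * 1e-24 / 0.81)
p = 0.44950

0.44950


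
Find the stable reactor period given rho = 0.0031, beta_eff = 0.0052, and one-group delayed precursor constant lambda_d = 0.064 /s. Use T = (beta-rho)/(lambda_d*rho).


T = (beta - rho) / (lambda_d * rho)
T = (0.0052 - 0.0031) / (0.064 * 0.0031)
T = 10.585 s

10.585


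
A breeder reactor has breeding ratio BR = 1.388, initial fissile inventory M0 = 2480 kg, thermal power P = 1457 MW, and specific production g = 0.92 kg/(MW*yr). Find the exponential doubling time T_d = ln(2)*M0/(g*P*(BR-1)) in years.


Breeding gain G = BR - 1 = 1.388 - 1 = 0.388
Fissile production rate = g * P * G = 0.92 * 1457 * 0.388 = 520.09072 kg/yr
T_d = ln(2) * M0 / (g * P * G)
T_d = ln(2) * 2480 / 520.09072 = 3.3052 yr

3.3052


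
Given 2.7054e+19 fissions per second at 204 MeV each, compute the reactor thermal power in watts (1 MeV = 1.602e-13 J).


P = fission_rate * E_MeV * 1.602e-13
P = 2.7054e+19 * 204 * 1.602e-13
P = 8.8415e+08 W

8.8415e+08


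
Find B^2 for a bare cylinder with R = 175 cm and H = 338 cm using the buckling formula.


B^2 = (2.405/R)^2 + (pi/H)^2
B^2 = (2.405/175)^2 + (pi/338)^2
B^2 = 2.7526e-04 /cm^2

2.7526e-04


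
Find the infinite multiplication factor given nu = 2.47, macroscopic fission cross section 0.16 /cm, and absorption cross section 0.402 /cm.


k_inf = nu * Sigma_f / Sigma_a
k_inf = 2.47 * 0.16 / 0.402
k_inf = 0.98308

0.98308


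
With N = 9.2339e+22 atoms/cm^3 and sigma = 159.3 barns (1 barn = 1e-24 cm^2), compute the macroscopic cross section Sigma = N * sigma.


Sigma = N * sigma_barns * 1e-24
Sigma = 9.2339e+22 * 159.3 * 1e-24
Sigma = 14.710 /cm

14.710


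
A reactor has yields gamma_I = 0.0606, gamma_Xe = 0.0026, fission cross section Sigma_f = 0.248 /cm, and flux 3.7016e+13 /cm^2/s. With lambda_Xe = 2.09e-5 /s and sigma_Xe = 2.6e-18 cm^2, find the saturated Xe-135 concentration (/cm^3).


Xe_eq = (gamma_I + gamma_Xe) * Sigma_f * phi / (lambda_Xe + sigma_Xe * phi)
Numerator = (0.0606 + 0.0026) * 0.248 * 3.7016e+13 = 5.801740e+11
Denominator = 2.09e-5 + 2.6e-18 * 3.7016e+13 = 1.171416e-04
Xe_eq = 5.801740e+11 / 1.171416e-04 = 4.9528e+15 /cm^3

4.9528e+15


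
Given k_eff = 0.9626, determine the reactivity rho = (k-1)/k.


rho = (k_eff - 1) / k_eff
rho = (0.9626 - 1) / 0.9626
rho = -0.038853

-0.038853


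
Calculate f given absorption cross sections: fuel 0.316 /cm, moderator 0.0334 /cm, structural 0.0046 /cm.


f = Sigma_a_fuel / (Sigma_a_fuel + Sigma_a_mod + Sigma_a_other)
f = 0.316 / (0.316 + 0.0334 + 0.0046)
f = 0.89266

0.89266


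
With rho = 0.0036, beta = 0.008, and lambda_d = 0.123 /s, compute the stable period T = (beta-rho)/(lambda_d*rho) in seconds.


T = (beta - rho) / (lambda_d * rho)
T = (0.008 - 0.0036) / (0.123 * 0.0036)
T = 9.9368 s

9.9368


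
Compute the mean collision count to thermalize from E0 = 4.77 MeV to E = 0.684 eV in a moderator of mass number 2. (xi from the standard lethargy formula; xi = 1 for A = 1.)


xi = 1 + (A-1)^2/(2A)*ln((A-1)/(A+1)) = 0.7253469 (for A = 2)
n = ln(E0/E) / xi
n = ln(4.77e6 / 0.684) / 0.7253469
n = ln(6.973684e+06) / 0.7253469 = 21.724

21.724


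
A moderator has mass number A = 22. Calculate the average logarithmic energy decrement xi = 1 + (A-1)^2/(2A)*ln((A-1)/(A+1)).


xi = 1 + (A-1)^2/(2A) * ln((A-1)/(A+1))
xi = 1 + (22-1)^2/(2*22) * ln((22-1)/(22 +1))
xi = 0.088215

0.088215


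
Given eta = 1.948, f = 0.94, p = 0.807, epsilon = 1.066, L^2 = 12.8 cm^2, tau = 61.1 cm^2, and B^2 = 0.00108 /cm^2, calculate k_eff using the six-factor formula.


k_inf = eta*f*p*eps = 1.948*0.94*0.807*1.066 = 1.575243
P_TNL = 1/(1 + L^2*B^2) = 1/(1 + 12.8*0.00108) = 0.9863645
P_FNL = exp(-B^2*tau) = exp(-0.00108*61.1) = 0.9361421
k_eff = k_inf * P_TNL * P_FNL = 1.575243 * 0.9863645 * 0.9361421
k_eff = 1.4545

1.4545


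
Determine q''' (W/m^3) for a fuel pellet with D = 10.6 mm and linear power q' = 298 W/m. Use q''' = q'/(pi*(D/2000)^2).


r = D / 2 / 1000 = 10.6 / 2 / 1000 = 0.0053 m
q''' = q' / (pi * r^2)
q''' = 298 / (pi * 0.0053^2)
q''' = 3.3769e+06 W/m^3

3.3769e+06


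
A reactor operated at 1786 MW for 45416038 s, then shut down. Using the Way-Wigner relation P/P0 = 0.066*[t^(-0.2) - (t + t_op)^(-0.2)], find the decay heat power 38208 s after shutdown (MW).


P/P0 = 0.066 * [t^(-0.2) - (t + t_op)^(-0.2)]
P/P0 = 0.066 * [38208^(-0.2) - (38208 + 45416038)^(-0.2)]
P/P0 = 0.066 * [0.1212186 - 0.02940933] = 0.006059412
P = 1786 * 0.006059412 = 10.822 MW

10.822


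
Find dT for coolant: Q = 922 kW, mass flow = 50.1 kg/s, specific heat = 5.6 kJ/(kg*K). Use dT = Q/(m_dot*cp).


dT = Q / (m_dot * cp)
dT = 922 / (50.1 * 5.6)
dT = 3.2863 C

3.2863


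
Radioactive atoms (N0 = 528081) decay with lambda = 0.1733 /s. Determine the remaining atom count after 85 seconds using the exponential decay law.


N = N0 * exp(-lambda * t)
N = 528081 * exp(-0.1733 * 85)
N = 0.21151

0.21151


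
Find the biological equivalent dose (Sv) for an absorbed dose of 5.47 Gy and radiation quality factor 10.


H = D * Q
H = 5.47 * 10
H = 54.700 Sv

54.700


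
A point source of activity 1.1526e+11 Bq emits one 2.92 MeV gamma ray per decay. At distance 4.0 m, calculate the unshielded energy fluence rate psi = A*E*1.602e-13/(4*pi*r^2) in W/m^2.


psi = A * E * 1.602e-13 / (4*pi*r^2)
psi = 1.1526e+11 * 2.92 * 1.602e-13 / (4*pi*4.0^2)
psi = 2.6816e-04 W/m^2

2.6816e-04


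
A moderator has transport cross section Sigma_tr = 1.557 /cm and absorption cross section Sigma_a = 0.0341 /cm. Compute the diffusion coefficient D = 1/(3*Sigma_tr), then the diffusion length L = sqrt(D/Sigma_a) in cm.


D = 1 / (3 * Sigma_tr) = 1 / (3 * 1.557) = 0.2140869 cm
L = sqrt(D / Sigma_a)
L = sqrt(0.2140869 / 0.0341)
L = 2.5056 cm

2.5056


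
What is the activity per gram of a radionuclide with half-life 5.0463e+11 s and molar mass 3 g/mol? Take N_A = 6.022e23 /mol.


lambda = ln(2) / t_half = ln(2) / 5.0463e+11 = 1.373575e-12 /s
SA = lambda * N_A / M
SA = 1.373575e-12 * 6.022e23 / 3
SA = 2.7572e+11 Bq/g

2.7572e+11


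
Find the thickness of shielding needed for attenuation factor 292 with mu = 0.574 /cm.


x = ln(factor) / mu
x = ln(292) / 0.574
x = 9.8898 cm

9.8898


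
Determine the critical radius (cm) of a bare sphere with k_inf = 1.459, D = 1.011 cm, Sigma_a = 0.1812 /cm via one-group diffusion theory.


L^2 = D / Sigma_a = 1.011 / 0.1812 = 5.579470 cm^2
B_m^2 = (k_inf - 1) / L^2 = (1.459 - 1) / 5.579470 = 0.08226588 /cm^2
For a bare sphere: B_g = pi/R, so R_c = pi / sqrt(B_m^2)
R_c = pi / sqrt(0.08226588) = 10.953 cm

10.953


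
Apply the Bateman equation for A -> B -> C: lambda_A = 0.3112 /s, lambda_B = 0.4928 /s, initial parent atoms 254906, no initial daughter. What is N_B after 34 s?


N_B(t) = lambda_A * N_A0 / (lambda_B - lambda_A) * [exp(-lambda_A*t) - exp(-lambda_B*t)]
exp(-0.3112*34) = 2.539902e-05; exp(-0.4928*34) = 5.288215e-08
N_B = 0.3112 * 254906 / (0.4928 - 0.3112) * (2.539902e-05 - 5.288215e-08)
N_B = 11.072

11.072


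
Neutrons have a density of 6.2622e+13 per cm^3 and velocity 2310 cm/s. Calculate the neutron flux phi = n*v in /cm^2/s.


phi = n * v
phi = 6.2622e+13 * 2310
phi = 1.4466e+17 /cm^2/s

1.4466e+17


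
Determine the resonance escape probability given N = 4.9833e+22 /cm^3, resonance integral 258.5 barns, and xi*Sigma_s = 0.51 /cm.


p = exp(-N * I * 1e-24 / (xi*Sigma_s))
p = exp(-4.9833e+22 * 258.5 * 1e-24 / 0.51)
p = 1.0724e-11

1.0724e-11


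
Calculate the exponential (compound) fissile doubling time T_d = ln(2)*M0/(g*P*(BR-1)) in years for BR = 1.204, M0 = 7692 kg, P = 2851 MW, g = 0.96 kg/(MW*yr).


Breeding gain G = BR - 1 = 1.204 - 1 = 0.204
Fissile production rate = g * P * G = 0.96 * 2851 * 0.204 = 558.33984 kg/yr
T_d = ln(2) * M0 / (g * P * G)
T_d = ln(2) * 7692 / 558.33984 = 9.5492 yr

9.5492


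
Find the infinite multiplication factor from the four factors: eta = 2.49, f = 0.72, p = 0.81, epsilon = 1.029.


k_inf = eta * f * p * epsilon
k_inf = 2.49 * 0.72 * 0.81 * 1.029
k_inf = 1.4943

1.4943


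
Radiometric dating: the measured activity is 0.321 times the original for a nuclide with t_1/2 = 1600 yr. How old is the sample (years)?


lambda = ln(2) / t_half = ln(2) / 1600 = 4.332170e-04 /yr
t = -ln(A/A0) / lambda
t = -ln(0.321) / 4.332170e-04
t = 2623.0 yr

2623.0


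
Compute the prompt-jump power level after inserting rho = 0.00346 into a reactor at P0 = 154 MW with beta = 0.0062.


P1/P0 = beta / (beta - rho)
P1/P0 = 0.0062 / (0.0062 - 0.00346) = 2.262774
P1 = 154 * 2.262774 = 348.47 MW

348.47


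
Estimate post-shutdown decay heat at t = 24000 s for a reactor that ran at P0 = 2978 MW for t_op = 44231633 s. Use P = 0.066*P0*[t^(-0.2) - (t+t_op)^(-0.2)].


P/P0 = 0.066 * [t^(-0.2) - (t + t_op)^(-0.2)]
P/P0 = 0.066 * [24000^(-0.2) - (24000 + 44231633)^(-0.2)]
P/P0 = 0.066 * [0.1330325 - 0.02956693] = 0.006828728
P = 2978 * 0.006828728 = 20.336 MW

20.336


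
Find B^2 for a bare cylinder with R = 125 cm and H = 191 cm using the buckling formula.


B^2 = (2.405/R)^2 + (pi/H)^2
B^2 = (2.405/125)^2 + (pi/191)^2
B^2 = 6.4072e-04 /cm^2

6.4072e-04


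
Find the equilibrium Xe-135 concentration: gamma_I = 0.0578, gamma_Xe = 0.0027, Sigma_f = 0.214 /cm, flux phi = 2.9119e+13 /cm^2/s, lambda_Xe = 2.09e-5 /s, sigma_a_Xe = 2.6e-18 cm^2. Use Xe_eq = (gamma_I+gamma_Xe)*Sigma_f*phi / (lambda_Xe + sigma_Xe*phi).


Xe_eq = (gamma_I + gamma_Xe) * Sigma_f * phi / (lambda_Xe + sigma_Xe * phi)
Numerator = (0.0578 + 0.0027) * 0.214 * 2.9119e+13 = 3.770037e+11
Denominator = 2.09e-5 + 2.6e-18 * 2.9119e+13 = 9.660940e-05
Xe_eq = 3.770037e+11 / 9.660940e-05 = 3.9024e+15 /cm^3

3.9024e+15


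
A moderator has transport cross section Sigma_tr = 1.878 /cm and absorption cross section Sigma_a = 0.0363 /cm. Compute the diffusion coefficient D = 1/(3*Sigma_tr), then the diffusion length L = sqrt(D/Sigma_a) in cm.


D = 1 / (3 * Sigma_tr) = 1 / (3 * 1.878) = 0.1774938 cm
L = sqrt(D / Sigma_a)
L = sqrt(0.1774938 / 0.0363)
L = 2.2113 cm

2.2113


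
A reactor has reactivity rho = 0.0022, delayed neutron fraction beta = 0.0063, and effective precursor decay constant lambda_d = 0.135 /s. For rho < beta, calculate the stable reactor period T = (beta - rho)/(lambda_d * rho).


T = (beta - rho) / (lambda_d * rho)
T = (0.0063 - 0.0022) / (0.135 * 0.0022)
T = 13.805 s

13.805


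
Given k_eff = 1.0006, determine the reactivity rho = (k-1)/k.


rho = (k_eff - 1) / k_eff
rho = (1.0006 - 1) / 1.0006
rho = 5.9964e-04

5.9964e-04


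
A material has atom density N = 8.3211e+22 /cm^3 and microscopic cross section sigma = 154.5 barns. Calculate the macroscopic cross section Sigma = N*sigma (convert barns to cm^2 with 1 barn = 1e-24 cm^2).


Sigma = N * sigma_barns * 1e-24
Sigma = 8.3211e+22 * 154.5 * 1e-24
Sigma = 12.856 /cm

12.856


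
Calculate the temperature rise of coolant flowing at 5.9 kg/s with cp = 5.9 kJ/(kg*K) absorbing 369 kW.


dT = Q / (m_dot * cp)
dT = 369 / (5.9 * 5.9)
dT = 10.600 C

10.600


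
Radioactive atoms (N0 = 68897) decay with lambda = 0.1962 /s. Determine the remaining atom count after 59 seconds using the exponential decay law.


N = N0 * exp(-lambda * t)
N = 68897 * exp(-0.1962 * 59)
N = 0.64699

0.64699


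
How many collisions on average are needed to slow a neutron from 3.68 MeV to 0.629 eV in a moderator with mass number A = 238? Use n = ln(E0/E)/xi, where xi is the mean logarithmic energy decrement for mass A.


xi = 1 + (A-1)^2/(2A)*ln((A-1)/(A+1)) = 0.008379872 (for A = 238)
n = ln(E0/E) / xi
n = ln(3.68e6 / 0.629) / 0.008379872
n = ln(5.850556e+06) / 0.008379872 = 1859.5

1859.5


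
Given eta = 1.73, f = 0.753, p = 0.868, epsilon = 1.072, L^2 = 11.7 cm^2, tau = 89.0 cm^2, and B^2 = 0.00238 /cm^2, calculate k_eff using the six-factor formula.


k_inf = eta*f*p*eps = 1.73*0.753*0.868*1.072 = 1.212148
P_TNL = 1/(1 + L^2*B^2) = 1/(1 + 11.7*0.00238) = 0.9729084
P_FNL = exp(-B^2*tau) = exp(-0.00238*89.0) = 0.8091103
k_eff = k_inf * P_TNL * P_FNL = 1.212148 * 0.9729084 * 0.8091103
k_eff = 0.95419

0.95419


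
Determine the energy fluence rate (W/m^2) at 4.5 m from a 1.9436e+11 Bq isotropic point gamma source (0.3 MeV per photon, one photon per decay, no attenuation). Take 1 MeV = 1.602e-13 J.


psi = A * E * 1.602e-13 / (4*pi*r^2)
psi = 1.9436e+11 * 0.3 * 1.602e-13 / (4*pi*4.5^2)
psi = 3.6708e-05 W/m^2

3.6708e-05


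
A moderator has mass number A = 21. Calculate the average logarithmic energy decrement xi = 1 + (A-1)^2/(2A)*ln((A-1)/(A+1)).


xi = 1 + (A-1)^2/(2A) * ln((A-1)/(A+1))
xi = 1 + (21-1)^2/(2*21) * ln((21-1)/(21 +1))
xi = 0.092284

0.092284


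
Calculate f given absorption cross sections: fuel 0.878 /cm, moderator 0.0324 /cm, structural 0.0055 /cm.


f = Sigma_a_fuel / (Sigma_a_fuel + Sigma_a_mod + Sigma_a_other)
f = 0.878 / (0.878 + 0.0324 + 0.0055)
f = 0.95862

0.95862


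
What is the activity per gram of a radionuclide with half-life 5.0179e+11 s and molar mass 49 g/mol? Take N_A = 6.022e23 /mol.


lambda = ln(2) / t_half = ln(2) / 5.0179e+11 = 1.381349e-12 /s
SA = lambda * N_A / M
SA = 1.381349e-12 * 6.022e23 / 49
SA = 1.6976e+10 Bq/g

1.6976e+10


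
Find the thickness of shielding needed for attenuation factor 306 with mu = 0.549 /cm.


x = ln(factor) / mu
x = ln(306) / 0.549
x = 10.425 cm

10.425


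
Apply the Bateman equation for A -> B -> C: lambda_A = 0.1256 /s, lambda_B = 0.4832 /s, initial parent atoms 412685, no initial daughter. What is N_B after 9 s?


N_B(t) = lambda_A * N_A0 / (lambda_B - lambda_A) * [exp(-lambda_A*t) - exp(-lambda_B*t)]
exp(-0.1256*9) = 0.3229041; exp(-0.4832*9) = 0.01292231
N_B = 0.1256 * 412685 / (0.4832 - 0.1256) * (0.3229041 - 0.01292231)
N_B = 44931

44931


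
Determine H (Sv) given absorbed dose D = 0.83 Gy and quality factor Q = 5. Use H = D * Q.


H = D * Q
H = 0.83 * 5
H = 4.1500 Sv

4.1500


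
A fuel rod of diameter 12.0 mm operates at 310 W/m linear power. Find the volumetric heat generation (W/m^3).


r = D / 2 / 1000 = 12.0 / 2 / 1000 = 0.006 m
q''' = q' / (pi * r^2)
q''' = 310 / (pi * 0.006^2)
q''' = 2.7410e+06 W/m^3

2.7410e+06


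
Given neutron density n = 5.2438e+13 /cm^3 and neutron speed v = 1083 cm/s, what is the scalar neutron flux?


phi = n * v
phi = 5.2438e+13 * 1083
phi = 5.6790e+16 /cm^2/s

5.6790e+16


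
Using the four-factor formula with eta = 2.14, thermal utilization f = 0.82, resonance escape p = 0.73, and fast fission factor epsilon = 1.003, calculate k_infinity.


k_inf = eta * f * p * epsilon
k_inf = 2.14 * 0.82 * 0.73 * 1.003
k_inf = 1.2848

1.2848


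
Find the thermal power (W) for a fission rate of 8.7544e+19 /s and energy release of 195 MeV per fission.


P = fission_rate * E_MeV * 1.602e-13
P = 8.7544e+19 * 195 * 1.602e-13
P = 2.7348e+09 W

2.7348e+09


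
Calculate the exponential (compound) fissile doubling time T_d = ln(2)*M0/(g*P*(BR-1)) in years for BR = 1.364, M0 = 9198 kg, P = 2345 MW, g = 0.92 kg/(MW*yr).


Breeding gain G = BR - 1 = 1.364 - 1 = 0.364
Fissile production rate = g * P * G = 0.92 * 2345 * 0.364 = 785.2936 kg/yr
T_d = ln(2) * M0 / (g * P * G)
T_d = ln(2) * 9198 / 785.2936 = 8.1187 yr

8.1187


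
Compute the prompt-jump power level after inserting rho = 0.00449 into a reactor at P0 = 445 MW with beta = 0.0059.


P1/P0 = beta / (beta - rho)
P1/P0 = 0.0059 / (0.0059 - 0.00449) = 4.184397
P1 = 445 * 4.184397 = 1862.1 MW

1862.1


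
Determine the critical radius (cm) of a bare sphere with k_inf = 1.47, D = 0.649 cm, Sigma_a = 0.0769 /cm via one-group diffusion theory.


L^2 = D / Sigma_a = 0.649 / 0.0769 = 8.439532 cm^2
B_m^2 = (k_inf - 1) / L^2 = (1.47 - 1) / 8.439532 = 0.05569029 /cm^2
For a bare sphere: B_g = pi/R, so R_c = pi / sqrt(B_m^2)
R_c = pi / sqrt(0.05569029) = 13.313 cm

13.313


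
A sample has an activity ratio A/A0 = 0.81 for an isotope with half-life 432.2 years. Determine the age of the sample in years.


lambda = ln(2) / t_half = ln(2) / 432.2 = 0.001603765 /yr
t = -ln(A/A0) / lambda
t = -ln(0.81) / 0.001603765
t = 131.39 yr

131.39


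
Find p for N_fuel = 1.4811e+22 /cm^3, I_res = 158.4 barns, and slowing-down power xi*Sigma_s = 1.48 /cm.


p = exp(-N * I * 1e-24 / (xi*Sigma_s))
p = exp(-1.4811e+22 * 158.4 * 1e-24 / 1.48)
p = 0.20491

0.20491


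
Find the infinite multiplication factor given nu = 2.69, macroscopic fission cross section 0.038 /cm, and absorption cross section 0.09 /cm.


k_inf = nu * Sigma_f / Sigma_a
k_inf = 2.69 * 0.038 / 0.09
k_inf = 1.1358

1.1358


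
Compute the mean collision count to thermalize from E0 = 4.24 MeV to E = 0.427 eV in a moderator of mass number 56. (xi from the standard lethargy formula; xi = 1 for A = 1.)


xi = 1 + (A-1)^2/(2A)*ln((A-1)/(A+1)) = 0.03529286 (for A = 56)
n = ln(E0/E) / xi
n = ln(4.24e6 / 0.427) / 0.03529286
n = ln(9.929742e+06) / 0.03529286 = 456.50

456.50


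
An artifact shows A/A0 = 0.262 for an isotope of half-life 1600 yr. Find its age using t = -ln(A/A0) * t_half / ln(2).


lambda = ln(2) / t_half = ln(2) / 1600 = 4.332170e-04 /yr
t = -ln(A/A0) / lambda
t = -ln(0.262) / 4.332170e-04
t = 3091.8 yr

3091.8


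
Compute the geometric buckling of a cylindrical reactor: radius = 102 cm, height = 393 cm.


B^2 = (2.405/R)^2 + (pi/H)^2
B^2 = (2.405/102)^2 + (pi/393)^2
B^2 = 6.1984e-04 /cm^2

6.1984e-04


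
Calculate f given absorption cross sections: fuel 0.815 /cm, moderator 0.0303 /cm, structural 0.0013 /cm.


f = Sigma_a_fuel / (Sigma_a_fuel + Sigma_a_mod + Sigma_a_other)
f = 0.815 / (0.815 + 0.0303 + 0.0013)
f = 0.96267

0.96267


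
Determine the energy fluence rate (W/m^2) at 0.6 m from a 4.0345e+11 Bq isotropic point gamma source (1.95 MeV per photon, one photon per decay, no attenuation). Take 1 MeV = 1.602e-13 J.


psi = A * E * 1.602e-13 / (4*pi*r^2)
psi = 4.0345e+11 * 1.95 * 1.602e-13 / (4*pi*0.6^2)
psi = 0.027860 W/m^2

0.027860


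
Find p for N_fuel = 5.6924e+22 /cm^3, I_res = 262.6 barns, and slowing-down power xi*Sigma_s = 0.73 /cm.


p = exp(-N * I * 1e-24 / (xi*Sigma_s))
p = exp(-5.6924e+22 * 262.6 * 1e-24 / 0.73)
p = 1.2792e-09

1.2792e-09


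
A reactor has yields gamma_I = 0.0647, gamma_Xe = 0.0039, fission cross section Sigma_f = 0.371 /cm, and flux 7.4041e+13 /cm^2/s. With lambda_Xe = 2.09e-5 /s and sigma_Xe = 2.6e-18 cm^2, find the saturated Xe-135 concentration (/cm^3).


Xe_eq = (gamma_I + gamma_Xe) * Sigma_f * phi / (lambda_Xe + sigma_Xe * phi)
Numerator = (0.0647 + 0.0039) * 0.371 * 7.4041e+13 = 1.884388e+12
Denominator = 2.09e-5 + 2.6e-18 * 7.4041e+13 = 2.134066e-04
Xe_eq = 1.884388e+12 / 2.134066e-04 = 8.8300e+15 /cm^3

8.8300e+15


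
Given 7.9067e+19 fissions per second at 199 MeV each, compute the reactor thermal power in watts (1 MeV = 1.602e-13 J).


P = fission_rate * E_MeV * 1.602e-13
P = 7.9067e+19 * 199 * 1.602e-13
P = 2.5206e+09 W

2.5206e+09


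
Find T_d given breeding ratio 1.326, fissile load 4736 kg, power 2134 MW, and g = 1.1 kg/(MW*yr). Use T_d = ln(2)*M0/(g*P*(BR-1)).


Breeding gain G = BR - 1 = 1.326 - 1 = 0.326
Fissile production rate = g * P * G = 1.1 * 2134 * 0.326 = 765.2524 kg/yr
T_d = ln(2) * M0 / (g * P * G)
T_d = ln(2) * 4736 / 765.2524 = 4.2898 yr

4.2898


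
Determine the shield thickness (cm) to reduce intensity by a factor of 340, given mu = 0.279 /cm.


x = ln(factor) / mu
x = ln(340) / 0.279
x = 20.892 cm

20.892


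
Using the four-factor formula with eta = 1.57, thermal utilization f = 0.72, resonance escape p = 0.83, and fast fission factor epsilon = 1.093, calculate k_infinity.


k_inf = eta * f * p * epsilon
k_inf = 1.57 * 0.72 * 0.83 * 1.093
k_inf = 1.0255

1.0255


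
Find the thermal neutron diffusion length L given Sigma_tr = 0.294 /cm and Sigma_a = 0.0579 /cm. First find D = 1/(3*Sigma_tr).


D = 1 / (3 * Sigma_tr) = 1 / (3 * 0.294) = 1.133787 cm
L = sqrt(D / Sigma_a)
L = sqrt(1.133787 / 0.0579)
L = 4.4251 cm

4.4251


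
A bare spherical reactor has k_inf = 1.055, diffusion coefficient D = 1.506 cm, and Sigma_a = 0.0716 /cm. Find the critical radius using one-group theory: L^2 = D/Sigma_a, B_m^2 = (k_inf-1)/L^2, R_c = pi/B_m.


L^2 = D / Sigma_a = 1.506 / 0.0716 = 21.03352 cm^2
B_m^2 = (k_inf - 1) / L^2 = (1.055 - 1) / 21.03352 = 0.002614874 /cm^2
For a bare sphere: B_g = pi/R, so R_c = pi / sqrt(B_m^2)
R_c = pi / sqrt(0.002614874) = 61.436 cm

61.436


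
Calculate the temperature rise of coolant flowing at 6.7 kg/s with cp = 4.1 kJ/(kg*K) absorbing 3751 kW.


dT = Q / (m_dot * cp)
dT = 3751 / (6.7 * 4.1)
dT = 136.55 C

136.55


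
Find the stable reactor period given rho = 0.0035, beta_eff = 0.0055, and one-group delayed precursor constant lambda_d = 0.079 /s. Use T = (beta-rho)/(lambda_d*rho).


T = (beta - rho) / (lambda_d * rho)
T = (0.0055 - 0.0035) / (0.079 * 0.0035)
T = 7.2333 s

7.2333


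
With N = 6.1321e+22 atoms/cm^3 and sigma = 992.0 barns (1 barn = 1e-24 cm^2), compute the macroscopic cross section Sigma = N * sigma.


Sigma = N * sigma_barns * 1e-24
Sigma = 6.1321e+22 * 992.0 * 1e-24
Sigma = 60.830 /cm

60.830


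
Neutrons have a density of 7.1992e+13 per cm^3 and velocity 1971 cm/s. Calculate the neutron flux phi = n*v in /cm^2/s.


phi = n * v
phi = 7.1992e+13 * 1971
phi = 1.4190e+17 /cm^2/s

1.4190e+17


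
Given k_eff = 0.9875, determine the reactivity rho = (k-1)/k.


rho = (k_eff - 1) / k_eff
rho = (0.9875 - 1) / 0.9875
rho = -0.012658

-0.012658


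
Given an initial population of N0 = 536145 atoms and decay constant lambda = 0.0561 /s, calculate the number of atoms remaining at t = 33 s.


N = N0 * exp(-lambda * t)
N = 536145 * exp(-0.0561 * 33)
N = 84192

84192


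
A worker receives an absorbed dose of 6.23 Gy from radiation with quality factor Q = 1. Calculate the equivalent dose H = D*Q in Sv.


H = D * Q
H = 6.23 * 1
H = 6.2300 Sv

6.2300


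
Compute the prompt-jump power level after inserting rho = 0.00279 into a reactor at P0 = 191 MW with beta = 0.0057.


P1/P0 = beta / (beta - rho)
P1/P0 = 0.0057 / (0.0057 - 0.00279) = 1.958763
P1 = 191 * 1.958763 = 374.12 MW

374.12


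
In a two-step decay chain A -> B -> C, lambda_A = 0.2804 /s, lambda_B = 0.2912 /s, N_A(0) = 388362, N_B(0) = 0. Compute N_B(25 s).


N_B(t) = lambda_A * N_A0 / (lambda_B - lambda_A) * [exp(-lambda_A*t) - exp(-lambda_B*t)]
exp(-0.2804*25) = 9.028086e-04; exp(-0.2912*25) = 6.891856e-04
N_B = 0.2804 * 388362 / (0.2912 - 0.2804) * (9.028086e-04 - 6.891856e-04)
N_B = 2154.0

2154.0


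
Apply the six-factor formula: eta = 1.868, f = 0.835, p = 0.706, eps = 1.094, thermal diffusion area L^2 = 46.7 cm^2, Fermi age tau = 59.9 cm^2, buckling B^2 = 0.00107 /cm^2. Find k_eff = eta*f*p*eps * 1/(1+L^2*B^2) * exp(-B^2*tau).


k_inf = eta*f*p*eps = 1.868*0.835*0.706*1.094 = 1.204718
P_TNL = 1/(1 + L^2*B^2) = 1/(1 + 46.7*0.00107) = 0.9524091
P_FNL = exp(-B^2*tau) = exp(-0.00107*59.9) = 0.9379178
k_eff = k_inf * P_TNL * P_FNL = 1.204718 * 0.9524091 * 0.9379178
k_eff = 1.0762

1.0762


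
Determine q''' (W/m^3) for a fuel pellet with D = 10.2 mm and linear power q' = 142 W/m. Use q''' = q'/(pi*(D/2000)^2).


r = D / 2 / 1000 = 10.2 / 2 / 1000 = 0.0051 m
q''' = q' / (pi * r^2)
q''' = 142 / (pi * 0.0051^2)
q''' = 1.7378e+06 W/m^3

1.7378e+06


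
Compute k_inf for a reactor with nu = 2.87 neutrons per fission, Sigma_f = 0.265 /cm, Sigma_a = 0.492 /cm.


k_inf = nu * Sigma_f / Sigma_a
k_inf = 2.87 * 0.265 / 0.492
k_inf = 1.5458

1.5458


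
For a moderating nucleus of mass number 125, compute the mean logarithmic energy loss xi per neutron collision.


xi = 1 + (A-1)^2/(2A) * ln((A-1)/(A+1))
xi = 1 + (125-1)^2/(2*125) * ln((125-1)/(125 +1))
xi = 0.015915

0.015915


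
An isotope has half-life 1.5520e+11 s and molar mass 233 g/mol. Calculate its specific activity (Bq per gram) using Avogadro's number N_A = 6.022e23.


lambda = ln(2) / t_half = ln(2) / 1.5520e+11 = 4.466155e-12 /s
SA = lambda * N_A / M
SA = 4.466155e-12 * 6.022e23 / 233
SA = 1.1543e+10 Bq/g

1.1543e+10


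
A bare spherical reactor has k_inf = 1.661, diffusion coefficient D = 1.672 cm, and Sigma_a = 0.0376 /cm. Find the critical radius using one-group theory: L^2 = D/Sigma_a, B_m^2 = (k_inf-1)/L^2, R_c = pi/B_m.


L^2 = D / Sigma_a = 1.672 / 0.0376 = 44.46809 cm^2
B_m^2 = (k_inf - 1) / L^2 = (1.661 - 1) / 44.46809 = 0.01486459 /cm^2
For a bare sphere: B_g = pi/R, so R_c = pi / sqrt(B_m^2)
R_c = pi / sqrt(0.01486459) = 25.768 cm

25.768


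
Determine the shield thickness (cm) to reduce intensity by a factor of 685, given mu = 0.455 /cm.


x = ln(factor) / mu
x = ln(685) / 0.455
x = 14.350 cm

14.350


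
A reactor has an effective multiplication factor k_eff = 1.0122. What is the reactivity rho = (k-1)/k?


rho = (k_eff - 1) / k_eff
rho = (1.0122 - 1) / 1.0122
rho = 0.012053

0.012053


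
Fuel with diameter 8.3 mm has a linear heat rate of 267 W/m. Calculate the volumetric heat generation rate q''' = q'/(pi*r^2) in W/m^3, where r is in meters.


r = D / 2 / 1000 = 8.3 / 2 / 1000 = 0.00415 m
q''' = q' / (pi * r^2)
q''' = 267 / (pi * 0.00415^2)
q''' = 4.9348e+06 W/m^3

4.9348e+06


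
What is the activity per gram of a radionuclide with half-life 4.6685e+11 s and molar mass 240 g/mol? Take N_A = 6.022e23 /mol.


lambda = ln(2) / t_half = ln(2) / 4.6685e+11 = 1.484732e-12 /s
SA = lambda * N_A / M
SA = 1.484732e-12 * 6.022e23 / 240
SA = 3.7254e+09 Bq/g

3.7254e+09


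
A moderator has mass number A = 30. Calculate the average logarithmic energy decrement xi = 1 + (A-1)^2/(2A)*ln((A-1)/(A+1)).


xi = 1 + (A-1)^2/(2A) * ln((A-1)/(A+1))
xi = 1 + (30-1)^2/(2*30) * ln((30-1)/(30 +1))
xi = 0.065209

0.065209


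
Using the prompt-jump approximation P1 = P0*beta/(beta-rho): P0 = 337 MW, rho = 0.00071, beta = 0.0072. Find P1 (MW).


P1/P0 = beta / (beta - rho)
P1/P0 = 0.0072 / (0.0072 - 0.00071) = 1.109399
P1 = 337 * 1.109399 = 373.87 MW

373.87


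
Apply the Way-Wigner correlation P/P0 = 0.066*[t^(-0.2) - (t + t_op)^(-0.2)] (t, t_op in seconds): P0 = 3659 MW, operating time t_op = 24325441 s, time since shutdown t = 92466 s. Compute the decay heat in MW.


P/P0 = 0.066 * [t^(-0.2) - (t + t_op)^(-0.2)]
P/P0 = 0.066 * [92466^(-0.2) - (92466 + 24325441)^(-0.2)]
P/P0 = 0.066 * [0.1015789 - 0.03330108] = 0.004506336
P = 3659 * 0.004506336 = 16.489 MW

16.489


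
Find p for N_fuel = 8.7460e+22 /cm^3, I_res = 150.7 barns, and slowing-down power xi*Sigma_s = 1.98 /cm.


p = exp(-N * I * 1e-24 / (xi*Sigma_s))
p = exp(-8.7460e+22 * 150.7 * 1e-24 / 1.98)
p = 0.0012854

0.0012854


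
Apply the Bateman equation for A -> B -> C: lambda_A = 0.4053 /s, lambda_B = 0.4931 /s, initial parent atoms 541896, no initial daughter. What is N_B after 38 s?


N_B(t) = lambda_A * N_A0 / (lambda_B - lambda_A) * [exp(-lambda_A*t) - exp(-lambda_B*t)]
exp(-0.4053*38) = 2.047656e-07; exp(-0.4931*38) = 7.282439e-09
N_B = 0.4053 * 541896 / (0.4931 - 0.4053) * (2.047656e-07 - 7.282439e-09)
N_B = 0.49400

0.49400


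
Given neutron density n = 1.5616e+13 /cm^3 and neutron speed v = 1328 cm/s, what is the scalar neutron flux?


phi = n * v
phi = 1.5616e+13 * 1328
phi = 2.0738e+16 /cm^2/s

2.0738e+16


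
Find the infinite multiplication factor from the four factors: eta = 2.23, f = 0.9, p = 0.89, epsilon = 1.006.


k_inf = eta * f * p * epsilon
k_inf = 2.23 * 0.9 * 0.89 * 1.006
k_inf = 1.7969

1.7969


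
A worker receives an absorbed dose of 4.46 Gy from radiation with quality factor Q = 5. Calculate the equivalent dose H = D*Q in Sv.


H = D * Q
H = 4.46 * 5
H = 22.300 Sv

22.300


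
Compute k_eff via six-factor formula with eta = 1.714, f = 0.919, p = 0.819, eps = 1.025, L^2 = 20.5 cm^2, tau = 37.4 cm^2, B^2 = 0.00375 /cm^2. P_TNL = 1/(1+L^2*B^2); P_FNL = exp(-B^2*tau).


k_inf = eta*f*p*eps = 1.714*0.919*0.819*1.025 = 1.322312
P_TNL = 1/(1 + L^2*B^2) = 1/(1 + 20.5*0.00375) = 0.9286129
P_FNL = exp(-B^2*tau) = exp(-0.00375*37.4) = 0.8691409
k_eff = k_inf * P_TNL * P_FNL = 1.322312 * 0.9286129 * 0.8691409
k_eff = 1.0672

1.0672


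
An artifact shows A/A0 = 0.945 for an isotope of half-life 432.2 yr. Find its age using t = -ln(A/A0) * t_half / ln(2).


lambda = ln(2) / t_half = ln(2) / 432.2 = 0.001603765 /yr
t = -ln(A/A0) / lambda
t = -ln(0.945) / 0.001603765
t = 35.273 yr

35.273


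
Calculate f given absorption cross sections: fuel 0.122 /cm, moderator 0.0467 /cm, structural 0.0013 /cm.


f = Sigma_a_fuel / (Sigma_a_fuel + Sigma_a_mod + Sigma_a_other)
f = 0.122 / (0.122 + 0.0467 + 0.0013)
f = 0.71765

0.71765


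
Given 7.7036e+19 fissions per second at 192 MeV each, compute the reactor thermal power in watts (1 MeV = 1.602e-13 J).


P = fission_rate * E_MeV * 1.602e-13
P = 7.7036e+19 * 192 * 1.602e-13
P = 2.3695e+09 W

2.3695e+09


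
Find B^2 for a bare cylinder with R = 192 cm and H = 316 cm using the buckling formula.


B^2 = (2.405/R)^2 + (pi/H)^2
B^2 = (2.405/192)^2 + (pi/316)^2
B^2 = 2.5574e-04 /cm^2

2.5574e-04


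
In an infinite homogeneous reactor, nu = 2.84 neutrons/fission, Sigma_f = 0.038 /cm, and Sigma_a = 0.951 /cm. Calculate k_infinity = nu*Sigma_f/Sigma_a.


k_inf = nu * Sigma_f / Sigma_a
k_inf = 2.84 * 0.038 / 0.951
k_inf = 0.11348

0.11348


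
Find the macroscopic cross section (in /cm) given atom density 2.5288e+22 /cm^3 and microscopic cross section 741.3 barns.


Sigma = N * sigma_barns * 1e-24
Sigma = 2.5288e+22 * 741.3 * 1e-24
Sigma = 18.746 /cm

18.746


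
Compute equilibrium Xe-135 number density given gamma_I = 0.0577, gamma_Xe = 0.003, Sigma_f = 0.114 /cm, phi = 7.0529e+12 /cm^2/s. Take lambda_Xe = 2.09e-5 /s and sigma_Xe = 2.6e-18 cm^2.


Xe_eq = (gamma_I + gamma_Xe) * Sigma_f * phi / (lambda_Xe + sigma_Xe * phi)
Numerator = (0.0577 + 0.003) * 0.114 * 7.0529e+12 = 4.880466e+10
Denominator = 2.09e-5 + 2.6e-18 * 7.0529e+12 = 3.923754e-05
Xe_eq = 4.880466e+10 / 3.923754e-05 = 1.2438e+15 /cm^3

1.2438e+15


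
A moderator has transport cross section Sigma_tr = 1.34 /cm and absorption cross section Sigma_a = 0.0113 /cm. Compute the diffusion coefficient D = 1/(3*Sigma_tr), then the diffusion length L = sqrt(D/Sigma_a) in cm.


D = 1 / (3 * Sigma_tr) = 1 / (3 * 1.34) = 0.2487562 cm
L = sqrt(D / Sigma_a)
L = sqrt(0.2487562 / 0.0113)
L = 4.6919 cm

4.6919


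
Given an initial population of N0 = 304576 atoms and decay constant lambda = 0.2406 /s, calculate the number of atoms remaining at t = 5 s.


N = N0 * exp(-lambda * t)
N = 304576 * exp(-0.2406 * 5)
N = 91462

91462


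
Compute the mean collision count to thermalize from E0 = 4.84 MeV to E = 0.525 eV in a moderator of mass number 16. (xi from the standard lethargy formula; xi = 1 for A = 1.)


xi = 1 + (A-1)^2/(2A)*ln((A-1)/(A+1)) = 0.1199467 (for A = 16)
n = ln(E0/E) / xi
n = ln(4.84e6 / 0.525) / 0.1199467
n = ln(9.219048e+06) / 0.1199467 = 133.70

133.70


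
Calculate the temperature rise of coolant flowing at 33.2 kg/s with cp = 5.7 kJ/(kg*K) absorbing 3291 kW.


dT = Q / (m_dot * cp)
dT = 3291 / (33.2 * 5.7)
dT = 17.391 C

17.391


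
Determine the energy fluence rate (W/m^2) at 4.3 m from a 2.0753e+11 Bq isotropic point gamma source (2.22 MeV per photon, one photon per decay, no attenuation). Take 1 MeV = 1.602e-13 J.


psi = A * E * 1.602e-13 / (4*pi*r^2)
psi = 2.0753e+11 * 2.22 * 1.602e-13 / (4*pi*4.3^2)
psi = 3.1765e-04 W/m^2

3.1765e-04


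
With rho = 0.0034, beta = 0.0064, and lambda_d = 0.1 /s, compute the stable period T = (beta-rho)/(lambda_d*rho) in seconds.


T = (beta - rho) / (lambda_d * rho)
T = (0.0064 - 0.0034) / (0.1 * 0.0034)
T = 8.8235 s

8.8235


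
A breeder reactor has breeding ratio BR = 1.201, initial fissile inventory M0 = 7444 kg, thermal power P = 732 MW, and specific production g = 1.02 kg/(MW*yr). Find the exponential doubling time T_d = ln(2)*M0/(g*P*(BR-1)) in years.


Breeding gain G = BR - 1 = 1.201 - 1 = 0.201
Fissile production rate = g * P * G = 1.02 * 732 * 0.201 = 150.07464 kg/yr
T_d = ln(2) * M0 / (g * P * G)
T_d = ln(2) * 7444 / 150.07464 = 34.381 yr

34.381
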